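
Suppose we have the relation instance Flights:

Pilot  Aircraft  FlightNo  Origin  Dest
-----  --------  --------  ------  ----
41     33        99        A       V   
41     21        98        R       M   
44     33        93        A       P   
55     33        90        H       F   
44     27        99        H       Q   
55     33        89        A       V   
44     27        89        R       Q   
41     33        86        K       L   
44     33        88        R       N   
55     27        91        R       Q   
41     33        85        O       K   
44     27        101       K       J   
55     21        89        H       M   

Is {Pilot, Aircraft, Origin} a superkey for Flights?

Yes

All 13 rows have distinct {Pilot, Aircraft, Origin} values, so {Pilot, Aircraft, Origin} → (all attributes) holds and {Pilot, Aircraft, Origin} is a superkey.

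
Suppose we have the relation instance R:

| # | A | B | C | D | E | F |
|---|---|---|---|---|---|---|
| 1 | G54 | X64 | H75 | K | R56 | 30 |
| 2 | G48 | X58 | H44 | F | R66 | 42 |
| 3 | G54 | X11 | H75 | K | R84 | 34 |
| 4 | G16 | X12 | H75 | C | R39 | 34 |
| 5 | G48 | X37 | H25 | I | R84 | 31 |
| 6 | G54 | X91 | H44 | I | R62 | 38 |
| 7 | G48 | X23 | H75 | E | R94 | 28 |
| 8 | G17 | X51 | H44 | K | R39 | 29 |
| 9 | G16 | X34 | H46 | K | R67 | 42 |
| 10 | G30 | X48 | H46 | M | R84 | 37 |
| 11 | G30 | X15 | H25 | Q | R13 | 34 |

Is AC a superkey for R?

Rows 1 and 3 have the same AC value (A=G54, C=H75) but are distinct tuples, so AC does not determine every attribute — not a superkey.

No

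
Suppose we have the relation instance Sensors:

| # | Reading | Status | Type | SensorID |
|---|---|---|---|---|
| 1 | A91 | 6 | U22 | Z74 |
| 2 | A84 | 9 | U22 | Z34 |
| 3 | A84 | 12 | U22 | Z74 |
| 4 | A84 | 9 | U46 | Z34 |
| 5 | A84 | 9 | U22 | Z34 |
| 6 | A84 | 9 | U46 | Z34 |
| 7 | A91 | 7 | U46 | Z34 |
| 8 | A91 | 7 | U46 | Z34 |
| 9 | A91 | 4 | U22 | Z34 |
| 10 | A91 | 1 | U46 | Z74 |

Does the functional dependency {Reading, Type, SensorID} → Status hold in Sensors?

Yes

(Reading=A91, Type=U22, SensorID=Z74): row 1 → Status = 6 ✓
(Reading=A84, Type=U22, SensorID=Z34): rows 2, 5 → Status = 9, 9 ✓
(Reading=A84, Type=U22, SensorID=Z74): row 3 → Status = 12 ✓
(Reading=A84, Type=U46, SensorID=Z34): rows 4, 6 → Status = 9, 9 ✓
(Reading=A91, Type=U46, SensorID=Z34): rows 7, 8 → Status = 7, 7 ✓
(Reading=A91, Type=U22, SensorID=Z34): row 9 → Status = 4 ✓
(Reading=A91, Type=U46, SensorID=Z74): row 10 → Status = 1 ✓
Every {Reading, Type, SensorID} value is associated with a single Status value, so {Reading, Type, SensorID} → Status holds.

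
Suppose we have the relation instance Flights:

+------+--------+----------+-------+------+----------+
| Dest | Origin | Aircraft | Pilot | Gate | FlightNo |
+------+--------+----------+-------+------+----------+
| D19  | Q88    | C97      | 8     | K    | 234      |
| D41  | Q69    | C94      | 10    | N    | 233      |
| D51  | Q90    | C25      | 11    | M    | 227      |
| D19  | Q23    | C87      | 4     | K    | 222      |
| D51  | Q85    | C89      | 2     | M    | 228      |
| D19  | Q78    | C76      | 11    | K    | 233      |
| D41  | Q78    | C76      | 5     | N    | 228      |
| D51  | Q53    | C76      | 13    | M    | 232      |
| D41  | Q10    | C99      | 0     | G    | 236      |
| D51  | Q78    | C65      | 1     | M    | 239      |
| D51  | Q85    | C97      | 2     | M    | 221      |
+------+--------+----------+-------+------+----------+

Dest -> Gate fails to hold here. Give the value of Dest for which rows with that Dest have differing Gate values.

Dest=D19: 3 rows → Gate = K, K, K ✓
Dest=D41: 3 rows → Gate takes values {N, G} — violation
Dest=D51: 5 rows → Gate = M, M, M, M, M ✓
The only Dest value with inconsistent Gate is Dest=D41.

D41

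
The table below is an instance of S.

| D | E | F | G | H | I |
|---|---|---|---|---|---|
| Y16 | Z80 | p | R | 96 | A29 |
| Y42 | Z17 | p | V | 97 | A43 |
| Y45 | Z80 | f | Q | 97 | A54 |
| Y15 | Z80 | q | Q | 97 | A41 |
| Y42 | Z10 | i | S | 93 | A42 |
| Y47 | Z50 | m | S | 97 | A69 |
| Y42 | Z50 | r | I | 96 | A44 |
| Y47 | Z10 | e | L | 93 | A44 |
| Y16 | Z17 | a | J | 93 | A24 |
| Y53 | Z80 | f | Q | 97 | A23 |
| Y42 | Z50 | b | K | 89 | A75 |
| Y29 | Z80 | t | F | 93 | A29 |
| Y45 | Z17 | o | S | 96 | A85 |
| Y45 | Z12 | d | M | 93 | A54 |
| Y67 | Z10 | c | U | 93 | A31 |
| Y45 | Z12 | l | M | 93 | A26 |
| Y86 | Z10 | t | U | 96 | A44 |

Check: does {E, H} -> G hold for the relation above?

(E=Z80, H=96): 1 row → G = R ✓
(E=Z17, H=97): 1 row → G = V ✓
(E=Z80, H=97): 3 rows → G = Q, Q, Q ✓
(E=Z10, H=93): 3 rows → G takes values {S, L, U} — violation
(E=Z50, H=97): 1 row → G = S ✓
(E=Z50, H=96): 1 row → G = I ✓
(E=Z17, H=93): 1 row → G = J ✓
(E=Z50, H=89): 1 row → G = K ✓
(E=Z80, H=93): 1 row → G = F ✓
(E=Z17, H=96): 1 row → G = S ✓
(E=Z12, H=93): 2 rows → G = M, M ✓
(E=Z10, H=96): 1 row → G = U ✓
Two rows agree on {E, H} but differ on G, so {E, H} -> G does not hold.

No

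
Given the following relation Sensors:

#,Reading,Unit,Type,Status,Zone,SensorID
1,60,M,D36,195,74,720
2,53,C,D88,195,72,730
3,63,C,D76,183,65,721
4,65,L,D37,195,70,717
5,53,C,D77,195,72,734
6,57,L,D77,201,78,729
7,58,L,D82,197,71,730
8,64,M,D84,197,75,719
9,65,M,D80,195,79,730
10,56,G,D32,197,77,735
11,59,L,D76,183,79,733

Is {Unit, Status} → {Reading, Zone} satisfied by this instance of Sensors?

(Unit=M, Status=195): rows 1, 9 → {Reading,Zone} takes values {(60, 74), (65, 79)} — violation
(Unit=C, Status=195): rows 2, 5 → {Reading,Zone} = (53, 72), (53, 72) ✓
(Unit=C, Status=183): row 3 → {Reading,Zone} = (63, 65) ✓
(Unit=L, Status=195): row 4 → {Reading,Zone} = (65, 70) ✓
(Unit=L, Status=201): row 6 → {Reading,Zone} = (57, 78) ✓
(Unit=L, Status=197): row 7 → {Reading,Zone} = (58, 71) ✓
(Unit=M, Status=197): row 8 → {Reading,Zone} = (64, 75) ✓
(Unit=G, Status=197): row 10 → {Reading,Zone} = (56, 77) ✓
(Unit=L, Status=183): row 11 → {Reading,Zone} = (59, 79) ✓
Two rows agree on {Unit, Status} but differ on {Reading, Zone}, so {Unit, Status} → {Reading, Zone} does not hold.

No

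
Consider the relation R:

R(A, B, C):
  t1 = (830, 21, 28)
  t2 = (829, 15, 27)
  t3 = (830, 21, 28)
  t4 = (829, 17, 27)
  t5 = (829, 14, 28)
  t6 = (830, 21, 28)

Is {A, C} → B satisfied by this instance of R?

(A=830, C=28): rows 1, 3, 6 → B = 21, 21, 21 ✓
(A=829, C=27): rows 2, 4 → B takes values {15, 17} — violation
(A=829, C=28): row 5 → B = 14 ✓
Two rows agree on {A, C} but differ on B, so {A, C} → B does not hold.

No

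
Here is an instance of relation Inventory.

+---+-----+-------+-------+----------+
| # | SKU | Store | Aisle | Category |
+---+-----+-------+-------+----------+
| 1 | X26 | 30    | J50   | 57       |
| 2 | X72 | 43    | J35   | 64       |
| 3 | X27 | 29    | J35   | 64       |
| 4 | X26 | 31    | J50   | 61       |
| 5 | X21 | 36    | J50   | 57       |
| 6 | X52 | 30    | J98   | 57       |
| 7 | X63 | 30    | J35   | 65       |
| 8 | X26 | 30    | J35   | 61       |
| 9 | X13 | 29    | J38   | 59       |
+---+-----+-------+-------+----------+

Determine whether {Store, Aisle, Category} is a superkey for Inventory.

All 9 rows have distinct {Store, Aisle, Category} values, so {Store, Aisle, Category} → (all attributes) holds and {Store, Aisle, Category} is a superkey.

Yes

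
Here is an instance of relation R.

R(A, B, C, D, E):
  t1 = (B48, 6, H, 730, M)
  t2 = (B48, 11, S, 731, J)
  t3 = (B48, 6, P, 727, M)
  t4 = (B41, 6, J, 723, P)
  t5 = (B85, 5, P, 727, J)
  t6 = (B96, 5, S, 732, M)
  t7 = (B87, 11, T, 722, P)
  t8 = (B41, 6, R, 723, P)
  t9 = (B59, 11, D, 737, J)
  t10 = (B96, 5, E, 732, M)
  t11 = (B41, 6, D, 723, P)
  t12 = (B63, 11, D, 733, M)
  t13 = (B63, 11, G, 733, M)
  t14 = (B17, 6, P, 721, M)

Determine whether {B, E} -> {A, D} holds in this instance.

(B=6, E=M): rows 1, 3, 14 → {A,D} takes values {(B48, 730), (B48, 727), (B17, 721)} — violation
(B=11, E=J): rows 2, 9 → {A,D} takes values {(B48, 731), (B59, 737)} — violation
(B=6, E=P): rows 4, 8, 11 → {A,D} = (B41, 723), (B41, 723), (B41, 723) ✓
(B=5, E=J): row 5 → {A,D} = (B85, 727) ✓
(B=5, E=M): rows 6, 10 → {A,D} = (B96, 732), (B96, 732) ✓
(B=11, E=P): row 7 → {A,D} = (B87, 722) ✓
(B=11, E=M): rows 12, 13 → {A,D} = (B63, 733), (B63, 733) ✓
Two rows agree on {B, E} but differ on {A, D}, so {B, E} -> {A, D} does not hold.

No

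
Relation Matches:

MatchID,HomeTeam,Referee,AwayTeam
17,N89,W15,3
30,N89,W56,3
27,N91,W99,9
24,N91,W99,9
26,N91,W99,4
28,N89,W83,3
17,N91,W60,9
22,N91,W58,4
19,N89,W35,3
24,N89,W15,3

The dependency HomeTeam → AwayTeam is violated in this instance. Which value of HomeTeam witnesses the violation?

HomeTeam=N89: 5 rows → AwayTeam = 3, 3, 3, 3, 3 ✓
HomeTeam=N91: 5 rows → AwayTeam takes values {9, 4} — violation
The only HomeTeam value with inconsistent AwayTeam is HomeTeam=N91.

N91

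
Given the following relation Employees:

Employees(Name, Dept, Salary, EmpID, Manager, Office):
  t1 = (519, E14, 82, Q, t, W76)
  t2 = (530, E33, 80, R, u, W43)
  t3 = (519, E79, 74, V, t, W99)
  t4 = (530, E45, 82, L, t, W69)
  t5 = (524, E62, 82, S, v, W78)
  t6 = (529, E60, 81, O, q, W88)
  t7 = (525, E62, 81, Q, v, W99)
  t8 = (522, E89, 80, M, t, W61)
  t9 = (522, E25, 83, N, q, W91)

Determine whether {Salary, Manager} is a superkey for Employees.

No

Rows 1 and 4 have the same {Salary, Manager} value (Salary=82, Manager=t) but are distinct tuples, so {Salary, Manager} does not determine every attribute — not a superkey.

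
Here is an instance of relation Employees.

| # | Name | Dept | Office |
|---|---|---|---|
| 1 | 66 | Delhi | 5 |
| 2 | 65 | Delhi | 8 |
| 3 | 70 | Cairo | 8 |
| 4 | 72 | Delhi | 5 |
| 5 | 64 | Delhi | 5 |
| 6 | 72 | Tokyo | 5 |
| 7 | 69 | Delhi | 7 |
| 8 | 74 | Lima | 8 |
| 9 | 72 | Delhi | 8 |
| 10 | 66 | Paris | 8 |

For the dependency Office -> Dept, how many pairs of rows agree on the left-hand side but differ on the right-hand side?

Office=5: violating pairs (1,6), (4,6), (5,6) — 3 pairs.
Office=8: violating pairs (2,3), (2,8), (2,10), (3,8), (3,9), (3,10), (8,9), (8,10), (9,10) — 9 pairs.

12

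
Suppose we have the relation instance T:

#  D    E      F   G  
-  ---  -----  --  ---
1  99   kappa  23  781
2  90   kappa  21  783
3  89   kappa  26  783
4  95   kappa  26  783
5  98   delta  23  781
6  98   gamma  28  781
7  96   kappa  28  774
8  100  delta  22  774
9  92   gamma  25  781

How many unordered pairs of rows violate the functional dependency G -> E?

G=781: violating pairs (1,5), (1,6), (1,9), (5,6), (5,9) — 5 pairs.
G=783: all 3 rows agree on E — 0 pairs.
G=774: violating pairs (7,8) — 1 pair.

6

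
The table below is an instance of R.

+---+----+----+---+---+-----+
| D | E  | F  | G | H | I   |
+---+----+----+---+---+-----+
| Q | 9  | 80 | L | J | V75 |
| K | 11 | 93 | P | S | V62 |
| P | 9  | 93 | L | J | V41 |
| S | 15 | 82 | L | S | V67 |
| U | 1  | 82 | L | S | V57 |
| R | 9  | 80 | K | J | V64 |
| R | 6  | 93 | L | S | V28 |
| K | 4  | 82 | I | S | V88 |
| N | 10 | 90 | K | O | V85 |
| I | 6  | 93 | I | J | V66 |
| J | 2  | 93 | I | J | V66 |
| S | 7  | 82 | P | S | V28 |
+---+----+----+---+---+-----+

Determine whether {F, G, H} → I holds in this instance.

No

(F=80, G=L, H=J): 1 row → I = V75 ✓
(F=93, G=P, H=S): 1 row → I = V62 ✓
(F=93, G=L, H=J): 1 row → I = V41 ✓
(F=82, G=L, H=S): 2 rows → I takes values {V67, V57} — violation
(F=80, G=K, H=J): 1 row → I = V64 ✓
(F=93, G=L, H=S): 1 row → I = V28 ✓
(F=82, G=I, H=S): 1 row → I = V88 ✓
(F=90, G=K, H=O): 1 row → I = V85 ✓
(F=93, G=I, H=J): 2 rows → I = V66, V66 ✓
(F=82, G=P, H=S): 1 row → I = V28 ✓
Two rows agree on {F, G, H} but differ on I, so {F, G, H} → I does not hold.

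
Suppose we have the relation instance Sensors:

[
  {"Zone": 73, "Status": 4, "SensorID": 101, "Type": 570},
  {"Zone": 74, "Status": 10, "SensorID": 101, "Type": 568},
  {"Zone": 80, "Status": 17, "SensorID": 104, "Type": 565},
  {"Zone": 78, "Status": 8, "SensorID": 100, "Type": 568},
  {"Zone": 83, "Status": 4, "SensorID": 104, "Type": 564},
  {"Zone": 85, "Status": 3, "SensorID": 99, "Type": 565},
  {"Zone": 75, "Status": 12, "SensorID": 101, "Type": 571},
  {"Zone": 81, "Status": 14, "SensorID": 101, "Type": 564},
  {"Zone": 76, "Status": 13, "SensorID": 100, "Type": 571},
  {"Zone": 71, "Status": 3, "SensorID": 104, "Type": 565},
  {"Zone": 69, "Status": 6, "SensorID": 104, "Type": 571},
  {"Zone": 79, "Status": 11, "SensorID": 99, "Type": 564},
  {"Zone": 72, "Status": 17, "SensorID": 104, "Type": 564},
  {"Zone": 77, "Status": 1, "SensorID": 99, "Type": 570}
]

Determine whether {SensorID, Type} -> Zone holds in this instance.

No

(SensorID=101, Type=570): 1 row → Zone = 73 ✓
(SensorID=101, Type=568): 1 row → Zone = 74 ✓
(SensorID=104, Type=565): 2 rows → Zone takes values {80, 71} — violation
(SensorID=100, Type=568): 1 row → Zone = 78 ✓
(SensorID=104, Type=564): 2 rows → Zone takes values {83, 72} — violation
(SensorID=99, Type=565): 1 row → Zone = 85 ✓
(SensorID=101, Type=571): 1 row → Zone = 75 ✓
(SensorID=101, Type=564): 1 row → Zone = 81 ✓
(SensorID=100, Type=571): 1 row → Zone = 76 ✓
(SensorID=104, Type=571): 1 row → Zone = 69 ✓
(SensorID=99, Type=564): 1 row → Zone = 79 ✓
(SensorID=99, Type=570): 1 row → Zone = 77 ✓
Two rows agree on {SensorID, Type} but differ on Zone, so {SensorID, Type} -> Zone does not hold.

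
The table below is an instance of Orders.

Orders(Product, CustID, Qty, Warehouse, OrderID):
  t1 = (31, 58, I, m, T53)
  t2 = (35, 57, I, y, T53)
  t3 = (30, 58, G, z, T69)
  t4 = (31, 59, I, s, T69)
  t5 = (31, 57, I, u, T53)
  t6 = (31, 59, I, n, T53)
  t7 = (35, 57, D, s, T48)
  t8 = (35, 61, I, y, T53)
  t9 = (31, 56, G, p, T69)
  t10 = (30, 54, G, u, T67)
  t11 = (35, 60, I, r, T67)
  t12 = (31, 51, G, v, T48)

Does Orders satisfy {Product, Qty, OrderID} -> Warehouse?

(Product=31, Qty=I, OrderID=T53): rows 1, 5, 6 → Warehouse takes values {m, u, n} — violation
(Product=35, Qty=I, OrderID=T53): rows 2, 8 → Warehouse = y, y ✓
(Product=30, Qty=G, OrderID=T69): row 3 → Warehouse = z ✓
(Product=31, Qty=I, OrderID=T69): row 4 → Warehouse = s ✓
(Product=35, Qty=D, OrderID=T48): row 7 → Warehouse = s ✓
(Product=31, Qty=G, OrderID=T69): row 9 → Warehouse = p ✓
(Product=30, Qty=G, OrderID=T67): row 10 → Warehouse = u ✓
(Product=35, Qty=I, OrderID=T67): row 11 → Warehouse = r ✓
(Product=31, Qty=G, OrderID=T48): row 12 → Warehouse = v ✓
Two rows agree on {Product, Qty, OrderID} but differ on Warehouse, so {Product, Qty, OrderID} -> Warehouse does not hold.

No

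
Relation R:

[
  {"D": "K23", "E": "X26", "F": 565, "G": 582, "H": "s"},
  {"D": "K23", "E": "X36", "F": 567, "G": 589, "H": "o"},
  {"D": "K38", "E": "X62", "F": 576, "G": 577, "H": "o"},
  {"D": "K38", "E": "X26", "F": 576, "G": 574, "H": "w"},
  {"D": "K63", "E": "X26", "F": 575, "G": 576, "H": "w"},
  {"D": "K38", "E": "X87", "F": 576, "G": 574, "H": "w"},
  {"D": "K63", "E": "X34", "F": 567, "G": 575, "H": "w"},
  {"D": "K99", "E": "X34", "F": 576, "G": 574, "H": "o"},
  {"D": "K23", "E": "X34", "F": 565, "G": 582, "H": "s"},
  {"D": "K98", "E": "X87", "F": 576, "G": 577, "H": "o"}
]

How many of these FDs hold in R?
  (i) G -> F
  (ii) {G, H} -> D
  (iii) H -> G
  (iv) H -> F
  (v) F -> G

1

(i) G -> F: every LHS value maps to a single RHS value — holds.
(ii) {G, H} -> D: (G=577, H=o): 2 rows → D takes values {K38, K98} — violation — fails.
(iii) H -> G: H=o: 4 rows → G takes values {589, 577, 574} — violation; H=w: 4 rows → G takes values {574, 576, 575} — violation — fails.
(iv) H -> F: H=o: 4 rows → F takes values {567, 576} — violation; H=w: 4 rows → F takes values {576, 575, 567} — violation — fails.
(v) F -> G: F=567: 2 rows → G takes values {589, 575} — violation; F=576: 5 rows → G takes values {577, 574} — violation — fails.
1 of the 5 dependencies holds.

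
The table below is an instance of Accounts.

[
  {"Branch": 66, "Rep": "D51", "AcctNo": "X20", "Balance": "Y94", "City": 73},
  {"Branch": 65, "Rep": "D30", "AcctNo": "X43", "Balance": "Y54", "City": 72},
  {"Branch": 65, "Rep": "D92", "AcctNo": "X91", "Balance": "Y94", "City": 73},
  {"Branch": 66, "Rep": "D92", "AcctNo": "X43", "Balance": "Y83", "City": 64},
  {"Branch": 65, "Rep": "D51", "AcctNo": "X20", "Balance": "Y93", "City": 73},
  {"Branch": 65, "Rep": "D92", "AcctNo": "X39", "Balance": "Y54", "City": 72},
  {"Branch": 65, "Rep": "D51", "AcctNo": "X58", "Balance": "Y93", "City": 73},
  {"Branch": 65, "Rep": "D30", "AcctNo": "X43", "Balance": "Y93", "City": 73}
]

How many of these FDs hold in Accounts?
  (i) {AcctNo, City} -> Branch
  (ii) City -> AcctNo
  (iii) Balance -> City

(i) {AcctNo, City} -> Branch: (AcctNo=X20, City=73): 2 rows → Branch takes values {66, 65} — violation — fails.
(ii) City -> AcctNo: City=73: 5 rows → AcctNo takes values {X20, X91, X58, X43} — violation; City=72: 2 rows → AcctNo takes values {X43, X39} — violation — fails.
(iii) Balance -> City: every LHS value maps to a single RHS value — holds.
1 of the 3 dependencies holds.

1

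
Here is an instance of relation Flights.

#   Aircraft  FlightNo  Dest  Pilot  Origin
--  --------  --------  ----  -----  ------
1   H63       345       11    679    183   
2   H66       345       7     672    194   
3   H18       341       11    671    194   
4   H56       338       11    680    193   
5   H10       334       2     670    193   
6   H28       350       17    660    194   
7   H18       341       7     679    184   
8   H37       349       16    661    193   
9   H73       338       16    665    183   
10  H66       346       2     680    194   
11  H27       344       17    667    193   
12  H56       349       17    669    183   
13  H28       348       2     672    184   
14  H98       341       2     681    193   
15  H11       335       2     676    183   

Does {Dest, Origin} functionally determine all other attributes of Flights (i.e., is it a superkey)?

No

Rows 5 and 14 have the same {Dest, Origin} value (Dest=2, Origin=193) but are distinct tuples, so {Dest, Origin} does not determine every attribute — not a superkey.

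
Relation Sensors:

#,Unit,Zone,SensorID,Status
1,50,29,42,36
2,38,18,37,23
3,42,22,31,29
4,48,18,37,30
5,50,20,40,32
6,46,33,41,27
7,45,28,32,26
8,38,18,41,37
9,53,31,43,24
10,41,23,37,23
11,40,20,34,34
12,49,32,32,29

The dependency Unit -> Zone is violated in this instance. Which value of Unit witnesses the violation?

50

Unit=50: rows 1, 5 → Zone takes values {29, 20} — violation
Unit=38: rows 2, 8 → Zone = 18, 18 ✓
Unit=42: row 3 → Zone = 22 ✓
Unit=48: row 4 → Zone = 18 ✓
Unit=46: row 6 → Zone = 33 ✓
Unit=45: row 7 → Zone = 28 ✓
Unit=53: row 9 → Zone = 31 ✓
Unit=41: row 10 → Zone = 23 ✓
Unit=40: row 11 → Zone = 20 ✓
Unit=49: row 12 → Zone = 32 ✓
The only Unit value with inconsistent Zone is Unit=50.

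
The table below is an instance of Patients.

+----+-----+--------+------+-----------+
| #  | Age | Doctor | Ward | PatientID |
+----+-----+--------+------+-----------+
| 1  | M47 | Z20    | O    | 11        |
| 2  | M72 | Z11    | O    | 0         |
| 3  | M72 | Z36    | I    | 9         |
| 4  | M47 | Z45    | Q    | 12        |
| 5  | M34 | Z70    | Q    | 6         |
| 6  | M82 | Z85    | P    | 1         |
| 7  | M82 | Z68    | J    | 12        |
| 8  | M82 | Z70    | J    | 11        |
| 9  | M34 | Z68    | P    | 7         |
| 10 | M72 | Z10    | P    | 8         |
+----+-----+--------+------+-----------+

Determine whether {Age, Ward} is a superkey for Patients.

No

Rows 7 and 8 have the same {Age, Ward} value (Age=M82, Ward=J) but are distinct tuples, so {Age, Ward} does not determine every attribute — not a superkey.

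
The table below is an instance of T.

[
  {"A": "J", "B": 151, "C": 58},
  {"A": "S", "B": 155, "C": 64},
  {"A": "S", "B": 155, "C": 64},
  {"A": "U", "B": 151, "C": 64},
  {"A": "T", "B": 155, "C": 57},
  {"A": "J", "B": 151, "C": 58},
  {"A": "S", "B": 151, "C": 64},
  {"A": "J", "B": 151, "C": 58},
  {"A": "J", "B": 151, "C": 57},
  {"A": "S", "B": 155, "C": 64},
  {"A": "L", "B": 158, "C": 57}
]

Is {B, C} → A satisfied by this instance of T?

No

(B=151, C=58): 3 rows → A = J, J, J ✓
(B=155, C=64): 3 rows → A = S, S, S ✓
(B=151, C=64): 2 rows → A takes values {U, S} — violation
(B=155, C=57): 1 row → A = T ✓
(B=151, C=57): 1 row → A = J ✓
(B=158, C=57): 1 row → A = L ✓
Two rows agree on {B, C} but differ on A, so {B, C} → A does not hold.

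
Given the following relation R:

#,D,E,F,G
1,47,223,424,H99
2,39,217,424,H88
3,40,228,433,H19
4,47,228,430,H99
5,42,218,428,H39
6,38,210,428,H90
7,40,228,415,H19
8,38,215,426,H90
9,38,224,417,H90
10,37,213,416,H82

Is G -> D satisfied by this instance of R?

Yes

G=H99: rows 1, 4 → D = 47, 47 ✓
G=H88: row 2 → D = 39 ✓
G=H19: rows 3, 7 → D = 40, 40 ✓
G=H39: row 5 → D = 42 ✓
G=H90: rows 6, 8, 9 → D = 38, 38, 38 ✓
G=H82: row 10 → D = 37 ✓
Every G value is associated with a single D value, so G -> D holds.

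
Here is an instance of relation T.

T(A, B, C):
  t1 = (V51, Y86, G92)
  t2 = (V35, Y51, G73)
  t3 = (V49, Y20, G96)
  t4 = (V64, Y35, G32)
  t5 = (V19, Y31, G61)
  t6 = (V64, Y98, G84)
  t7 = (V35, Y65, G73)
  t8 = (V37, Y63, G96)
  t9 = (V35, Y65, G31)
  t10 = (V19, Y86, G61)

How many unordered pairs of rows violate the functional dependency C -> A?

C=G73: all 2 rows agree on A — 0 pairs.
C=G96: violating pairs (3,8) — 1 pair.
C=G61: all 2 rows agree on A — 0 pairs.

1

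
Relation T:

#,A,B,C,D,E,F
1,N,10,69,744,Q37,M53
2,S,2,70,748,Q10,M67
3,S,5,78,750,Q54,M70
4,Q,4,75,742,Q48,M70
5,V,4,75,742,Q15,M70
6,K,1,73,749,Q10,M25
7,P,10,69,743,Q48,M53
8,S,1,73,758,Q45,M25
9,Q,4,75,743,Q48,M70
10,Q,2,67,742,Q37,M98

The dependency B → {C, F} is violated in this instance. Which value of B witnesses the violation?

B=10: rows 1, 7 → {C,F} = (69, M53), (69, M53) ✓
B=2: rows 2, 10 → {C,F} takes values {(70, M67), (67, M98)} — violation
B=5: row 3 → {C,F} = (78, M70) ✓
B=4: rows 4, 5, 9 → {C,F} = (75, M70), (75, M70), (75, M70) ✓
B=1: rows 6, 8 → {C,F} = (73, M25), (73, M25) ✓
The only B value with inconsistent RHS is B=2.

2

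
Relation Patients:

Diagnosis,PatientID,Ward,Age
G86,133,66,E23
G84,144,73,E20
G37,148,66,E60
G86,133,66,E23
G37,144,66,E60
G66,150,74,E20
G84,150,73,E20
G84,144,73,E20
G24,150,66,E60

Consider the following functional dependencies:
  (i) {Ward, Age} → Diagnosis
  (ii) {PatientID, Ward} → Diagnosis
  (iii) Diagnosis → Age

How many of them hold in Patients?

2

(i) {Ward, Age} → Diagnosis: (Ward=66, Age=E60): 3 rows → Diagnosis takes values {G37, G24} — violation — fails.
(ii) {PatientID, Ward} → Diagnosis: every LHS value maps to a single RHS value — holds.
(iii) Diagnosis → Age: every LHS value maps to a single RHS value — holds.
2 of the 3 dependencies hold.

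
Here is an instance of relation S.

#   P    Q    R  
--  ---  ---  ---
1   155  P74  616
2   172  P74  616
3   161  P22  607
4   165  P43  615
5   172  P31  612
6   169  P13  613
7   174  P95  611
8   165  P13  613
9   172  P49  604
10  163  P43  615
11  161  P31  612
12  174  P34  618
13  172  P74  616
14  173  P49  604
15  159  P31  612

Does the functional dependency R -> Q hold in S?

Yes

R=616: rows 1, 2, 13 → Q = P74, P74, P74 ✓
R=607: row 3 → Q = P22 ✓
R=615: rows 4, 10 → Q = P43, P43 ✓
R=612: rows 5, 11, 15 → Q = P31, P31, P31 ✓
R=613: rows 6, 8 → Q = P13, P13 ✓
R=611: row 7 → Q = P95 ✓
R=604: rows 9, 14 → Q = P49, P49 ✓
R=618: row 12 → Q = P34 ✓
Every R value is associated with a single Q value, so R -> Q holds.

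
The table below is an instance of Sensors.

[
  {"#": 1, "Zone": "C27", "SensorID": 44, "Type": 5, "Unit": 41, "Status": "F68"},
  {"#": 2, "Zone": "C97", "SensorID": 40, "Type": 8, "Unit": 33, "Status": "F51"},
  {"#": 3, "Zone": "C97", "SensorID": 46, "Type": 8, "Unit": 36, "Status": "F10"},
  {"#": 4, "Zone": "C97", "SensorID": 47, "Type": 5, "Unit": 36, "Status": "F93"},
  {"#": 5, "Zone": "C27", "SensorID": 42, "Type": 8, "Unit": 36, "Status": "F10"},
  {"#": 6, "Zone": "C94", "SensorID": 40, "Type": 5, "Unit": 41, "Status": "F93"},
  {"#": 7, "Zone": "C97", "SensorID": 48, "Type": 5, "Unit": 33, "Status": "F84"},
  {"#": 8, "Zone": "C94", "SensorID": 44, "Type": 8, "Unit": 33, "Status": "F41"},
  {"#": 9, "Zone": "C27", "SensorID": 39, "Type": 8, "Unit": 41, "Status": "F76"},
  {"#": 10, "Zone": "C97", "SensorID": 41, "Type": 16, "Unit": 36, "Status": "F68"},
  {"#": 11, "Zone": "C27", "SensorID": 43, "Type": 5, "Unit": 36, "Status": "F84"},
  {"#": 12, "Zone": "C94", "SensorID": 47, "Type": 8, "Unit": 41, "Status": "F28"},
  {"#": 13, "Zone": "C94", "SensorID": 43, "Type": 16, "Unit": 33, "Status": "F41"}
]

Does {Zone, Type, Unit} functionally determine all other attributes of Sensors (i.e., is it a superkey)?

Yes

All 13 rows have distinct {Zone, Type, Unit} values, so {Zone, Type, Unit} → (all attributes) holds and {Zone, Type, Unit} is a superkey.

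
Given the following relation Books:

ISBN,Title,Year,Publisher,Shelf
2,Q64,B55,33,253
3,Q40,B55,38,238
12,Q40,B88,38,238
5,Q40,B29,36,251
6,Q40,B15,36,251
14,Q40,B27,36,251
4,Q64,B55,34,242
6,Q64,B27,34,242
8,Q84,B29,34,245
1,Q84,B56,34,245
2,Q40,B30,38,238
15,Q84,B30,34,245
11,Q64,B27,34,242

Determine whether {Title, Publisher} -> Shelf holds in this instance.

(Title=Q64, Publisher=33): 1 row → Shelf = 253 ✓
(Title=Q40, Publisher=38): 3 rows → Shelf = 238, 238, 238 ✓
(Title=Q40, Publisher=36): 3 rows → Shelf = 251, 251, 251 ✓
(Title=Q64, Publisher=34): 3 rows → Shelf = 242, 242, 242 ✓
(Title=Q84, Publisher=34): 3 rows → Shelf = 245, 245, 245 ✓
Every {Title, Publisher} value is associated with a single Shelf value, so {Title, Publisher} -> Shelf holds.

Yes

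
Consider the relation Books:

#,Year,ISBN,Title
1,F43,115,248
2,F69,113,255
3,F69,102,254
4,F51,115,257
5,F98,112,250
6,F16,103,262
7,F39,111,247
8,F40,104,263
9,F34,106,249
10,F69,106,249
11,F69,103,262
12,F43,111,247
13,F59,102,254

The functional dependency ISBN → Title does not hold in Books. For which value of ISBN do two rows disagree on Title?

115

ISBN=115: rows 1, 4 → Title takes values {248, 257} — violation
ISBN=113: row 2 → Title = 255 ✓
ISBN=102: rows 3, 13 → Title = 254, 254 ✓
ISBN=112: row 5 → Title = 250 ✓
ISBN=103: rows 6, 11 → Title = 262, 262 ✓
ISBN=111: rows 7, 12 → Title = 247, 247 ✓
ISBN=104: row 8 → Title = 263 ✓
ISBN=106: rows 9, 10 → Title = 249, 249 ✓
The only ISBN value with inconsistent Title is ISBN=115.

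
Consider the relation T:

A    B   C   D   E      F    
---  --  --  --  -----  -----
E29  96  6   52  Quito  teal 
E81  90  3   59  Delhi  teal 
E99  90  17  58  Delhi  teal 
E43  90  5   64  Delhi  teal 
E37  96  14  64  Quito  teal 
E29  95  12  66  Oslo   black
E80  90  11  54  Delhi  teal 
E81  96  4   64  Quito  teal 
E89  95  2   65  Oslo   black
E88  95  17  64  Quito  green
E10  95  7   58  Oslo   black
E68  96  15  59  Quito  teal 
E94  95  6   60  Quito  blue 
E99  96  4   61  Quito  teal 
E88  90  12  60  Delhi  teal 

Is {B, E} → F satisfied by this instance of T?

No

(B=96, E=Quito): 5 rows → F = teal, teal, teal, teal, teal ✓
(B=90, E=Delhi): 5 rows → F = teal, teal, teal, teal, teal ✓
(B=95, E=Oslo): 3 rows → F = black, black, black ✓
(B=95, E=Quito): 2 rows → F takes values {green, blue} — violation
Two rows agree on {B, E} but differ on F, so {B, E} → F does not hold.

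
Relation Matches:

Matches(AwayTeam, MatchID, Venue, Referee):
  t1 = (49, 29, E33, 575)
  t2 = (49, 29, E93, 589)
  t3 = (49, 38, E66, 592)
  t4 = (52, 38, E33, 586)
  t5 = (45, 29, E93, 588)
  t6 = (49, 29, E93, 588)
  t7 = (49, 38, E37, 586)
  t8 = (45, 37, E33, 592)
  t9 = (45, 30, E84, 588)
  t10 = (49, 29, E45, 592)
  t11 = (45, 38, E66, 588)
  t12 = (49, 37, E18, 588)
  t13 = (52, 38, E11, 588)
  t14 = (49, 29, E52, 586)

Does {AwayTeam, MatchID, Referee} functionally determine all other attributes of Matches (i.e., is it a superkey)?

All 14 rows have distinct {AwayTeam, MatchID, Referee} values, so {AwayTeam, MatchID, Referee} → (all attributes) holds and {AwayTeam, MatchID, Referee} is a superkey.

Yes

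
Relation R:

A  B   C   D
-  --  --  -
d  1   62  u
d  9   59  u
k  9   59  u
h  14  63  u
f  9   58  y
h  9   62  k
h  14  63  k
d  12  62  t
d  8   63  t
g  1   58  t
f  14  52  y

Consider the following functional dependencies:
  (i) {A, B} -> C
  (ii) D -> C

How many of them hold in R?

(i) {A, B} -> C: every LHS value maps to a single RHS value — holds.
(ii) D -> C: D=u: 4 rows → C takes values {62, 59, 63} — violation; D=y: 2 rows → C takes values {58, 52} — violation; D=k: 2 rows → C takes values {62, 63} — violation; D=t: 3 rows → C takes values {62, 63, 58} — violation — fails.
1 of the 2 dependencies holds.

1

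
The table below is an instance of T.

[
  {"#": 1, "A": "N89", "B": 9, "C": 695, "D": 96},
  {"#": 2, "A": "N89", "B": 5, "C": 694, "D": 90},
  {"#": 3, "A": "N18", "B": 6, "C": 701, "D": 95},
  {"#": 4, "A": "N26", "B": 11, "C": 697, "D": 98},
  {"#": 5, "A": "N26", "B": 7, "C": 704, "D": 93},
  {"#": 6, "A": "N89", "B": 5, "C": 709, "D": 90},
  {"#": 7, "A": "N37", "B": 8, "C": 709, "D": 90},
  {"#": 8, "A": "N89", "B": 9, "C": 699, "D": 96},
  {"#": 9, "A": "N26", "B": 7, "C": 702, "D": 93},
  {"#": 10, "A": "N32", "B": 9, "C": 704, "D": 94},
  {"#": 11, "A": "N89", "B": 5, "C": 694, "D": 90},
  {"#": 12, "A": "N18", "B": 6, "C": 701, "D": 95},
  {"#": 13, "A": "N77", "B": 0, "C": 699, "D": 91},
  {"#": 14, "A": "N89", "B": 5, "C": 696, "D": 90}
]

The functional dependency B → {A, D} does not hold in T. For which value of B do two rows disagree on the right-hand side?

9

B=9: rows 1, 8, 10 → {A,D} takes values {(N89, 96), (N32, 94)} — violation
B=5: rows 2, 6, 11, 14 → {A,D} = (N89, 90), (N89, 90), (N89, 90), (N89, 90) ✓
B=6: rows 3, 12 → {A,D} = (N18, 95), (N18, 95) ✓
B=11: row 4 → {A,D} = (N26, 98) ✓
B=7: rows 5, 9 → {A,D} = (N26, 93), (N26, 93) ✓
B=8: row 7 → {A,D} = (N37, 90) ✓
B=0: row 13 → {A,D} = (N77, 91) ✓
The only B value with inconsistent RHS is B=9.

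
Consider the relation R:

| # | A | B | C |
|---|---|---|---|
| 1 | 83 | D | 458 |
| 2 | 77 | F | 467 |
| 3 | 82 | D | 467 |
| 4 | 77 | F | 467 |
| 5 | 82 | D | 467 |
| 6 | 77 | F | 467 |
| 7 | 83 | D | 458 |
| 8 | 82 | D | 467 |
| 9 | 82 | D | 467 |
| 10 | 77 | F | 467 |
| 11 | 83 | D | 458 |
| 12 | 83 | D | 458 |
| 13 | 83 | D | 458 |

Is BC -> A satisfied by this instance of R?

Yes

(B=D, C=458): rows 1, 7, 11, 12, 13 → A = 83, 83, 83, 83, 83 ✓
(B=F, C=467): rows 2, 4, 6, 10 → A = 77, 77, 77, 77 ✓
(B=D, C=467): rows 3, 5, 8, 9 → A = 82, 82, 82, 82 ✓
Every BC value is associated with a single A value, so BC -> A holds.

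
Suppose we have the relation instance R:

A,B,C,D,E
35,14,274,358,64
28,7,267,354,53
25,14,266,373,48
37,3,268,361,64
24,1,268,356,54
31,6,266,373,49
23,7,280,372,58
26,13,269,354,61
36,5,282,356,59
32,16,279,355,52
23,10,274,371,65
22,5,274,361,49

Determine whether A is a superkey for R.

No

Two distinct rows share A=23, so A does not determine every attribute — not a superkey.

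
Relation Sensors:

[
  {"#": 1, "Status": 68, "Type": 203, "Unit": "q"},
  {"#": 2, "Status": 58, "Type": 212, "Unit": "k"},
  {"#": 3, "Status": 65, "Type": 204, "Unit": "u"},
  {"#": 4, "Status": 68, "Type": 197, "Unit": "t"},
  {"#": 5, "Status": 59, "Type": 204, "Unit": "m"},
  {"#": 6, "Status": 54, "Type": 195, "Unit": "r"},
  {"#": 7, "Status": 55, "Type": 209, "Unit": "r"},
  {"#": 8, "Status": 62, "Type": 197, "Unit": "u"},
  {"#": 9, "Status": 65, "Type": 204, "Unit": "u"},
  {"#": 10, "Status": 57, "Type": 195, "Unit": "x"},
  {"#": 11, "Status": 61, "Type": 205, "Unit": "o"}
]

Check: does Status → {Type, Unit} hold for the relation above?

No

Status=68: rows 1, 4 → {Type,Unit} takes values {(203, q), (197, t)} — violation
Status=58: row 2 → {Type,Unit} = (212, k) ✓
Status=65: rows 3, 9 → {Type,Unit} = (204, u), (204, u) ✓
Status=59: row 5 → {Type,Unit} = (204, m) ✓
Status=54: row 6 → {Type,Unit} = (195, r) ✓
Status=55: row 7 → {Type,Unit} = (209, r) ✓
Status=62: row 8 → {Type,Unit} = (197, u) ✓
Status=57: row 10 → {Type,Unit} = (195, x) ✓
Status=61: row 11 → {Type,Unit} = (205, o) ✓
Two rows agree on Status but differ on {Type, Unit}, so Status → {Type, Unit} does not hold.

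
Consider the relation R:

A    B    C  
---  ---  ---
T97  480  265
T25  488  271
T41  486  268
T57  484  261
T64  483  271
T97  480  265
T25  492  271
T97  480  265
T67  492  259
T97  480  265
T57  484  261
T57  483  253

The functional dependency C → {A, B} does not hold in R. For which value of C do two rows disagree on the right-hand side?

C=265: 4 rows → {A,B} = (T97, 480), (T97, 480), (T97, 480), (T97, 480) ✓
C=271: 3 rows → {A,B} takes values {(T25, 488), (T64, 483), (T25, 492)} — violation
C=268: 1 row → {A,B} = (T41, 486) ✓
C=261: 2 rows → {A,B} = (T57, 484), (T57, 484) ✓
C=259: 1 row → {A,B} = (T67, 492) ✓
C=253: 1 row → {A,B} = (T57, 483) ✓
The only C value with inconsistent RHS is C=271.

271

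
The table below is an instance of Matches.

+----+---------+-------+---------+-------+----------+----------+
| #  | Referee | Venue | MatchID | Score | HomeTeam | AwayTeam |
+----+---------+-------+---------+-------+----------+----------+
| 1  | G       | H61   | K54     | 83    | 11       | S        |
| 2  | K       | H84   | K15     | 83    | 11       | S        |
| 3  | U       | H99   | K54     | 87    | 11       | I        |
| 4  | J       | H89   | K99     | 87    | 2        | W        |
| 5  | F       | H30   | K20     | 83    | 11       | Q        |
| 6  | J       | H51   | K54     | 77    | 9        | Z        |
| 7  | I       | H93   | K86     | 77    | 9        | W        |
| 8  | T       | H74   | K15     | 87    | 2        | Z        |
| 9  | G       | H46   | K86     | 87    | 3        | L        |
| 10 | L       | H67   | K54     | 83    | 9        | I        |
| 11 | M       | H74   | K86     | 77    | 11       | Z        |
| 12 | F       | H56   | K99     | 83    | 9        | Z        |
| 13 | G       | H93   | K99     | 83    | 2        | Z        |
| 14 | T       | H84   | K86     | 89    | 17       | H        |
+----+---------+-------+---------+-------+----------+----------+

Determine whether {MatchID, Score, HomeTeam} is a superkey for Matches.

Yes

All 14 rows have distinct {MatchID, Score, HomeTeam} values, so {MatchID, Score, HomeTeam} → (all attributes) holds and {MatchID, Score, HomeTeam} is a superkey.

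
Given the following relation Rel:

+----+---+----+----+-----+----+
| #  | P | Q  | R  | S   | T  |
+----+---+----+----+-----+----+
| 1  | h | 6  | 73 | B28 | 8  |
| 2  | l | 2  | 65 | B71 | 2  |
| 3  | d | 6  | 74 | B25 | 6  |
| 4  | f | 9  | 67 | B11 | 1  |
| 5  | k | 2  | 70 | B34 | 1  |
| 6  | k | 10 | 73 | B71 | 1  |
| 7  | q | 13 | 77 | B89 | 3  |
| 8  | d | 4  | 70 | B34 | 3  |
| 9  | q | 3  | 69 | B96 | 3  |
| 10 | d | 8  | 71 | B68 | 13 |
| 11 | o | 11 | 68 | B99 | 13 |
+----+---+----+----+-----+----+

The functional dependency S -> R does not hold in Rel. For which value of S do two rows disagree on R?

B71

S=B28: row 1 → R = 73 ✓
S=B71: rows 2, 6 → R takes values {65, 73} — violation
S=B25: row 3 → R = 74 ✓
S=B11: row 4 → R = 67 ✓
S=B34: rows 5, 8 → R = 70, 70 ✓
S=B89: row 7 → R = 77 ✓
S=B96: row 9 → R = 69 ✓
S=B68: row 10 → R = 71 ✓
S=B99: row 11 → R = 68 ✓
The only S value with inconsistent R is S=B71.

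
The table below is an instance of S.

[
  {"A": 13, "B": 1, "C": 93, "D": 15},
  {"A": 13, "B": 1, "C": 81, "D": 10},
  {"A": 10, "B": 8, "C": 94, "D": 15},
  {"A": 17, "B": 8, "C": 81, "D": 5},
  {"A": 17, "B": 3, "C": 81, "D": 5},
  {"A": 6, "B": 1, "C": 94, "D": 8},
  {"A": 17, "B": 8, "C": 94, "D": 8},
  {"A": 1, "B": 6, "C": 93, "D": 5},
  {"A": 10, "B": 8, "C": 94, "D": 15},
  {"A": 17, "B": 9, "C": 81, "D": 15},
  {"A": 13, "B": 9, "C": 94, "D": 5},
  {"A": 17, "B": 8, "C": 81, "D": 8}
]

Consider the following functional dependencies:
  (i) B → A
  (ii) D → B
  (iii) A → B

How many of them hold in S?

(i) B → A: B=1: 3 rows → A takes values {13, 6} — violation; B=8: 5 rows → A takes values {10, 17} — violation; B=9: 2 rows → A takes values {17, 13} — violation — fails.
(ii) D → B: D=15: 4 rows → B takes values {1, 8, 9} — violation; D=5: 4 rows → B takes values {8, 3, 6, 9} — violation; D=8: 3 rows → B takes values {1, 8} — violation — fails.
(iii) A → B: A=13: 3 rows → B takes values {1, 9} — violation; A=17: 5 rows → B takes values {8, 3, 9} — violation — fails.
None of the 3 dependencies hold.

0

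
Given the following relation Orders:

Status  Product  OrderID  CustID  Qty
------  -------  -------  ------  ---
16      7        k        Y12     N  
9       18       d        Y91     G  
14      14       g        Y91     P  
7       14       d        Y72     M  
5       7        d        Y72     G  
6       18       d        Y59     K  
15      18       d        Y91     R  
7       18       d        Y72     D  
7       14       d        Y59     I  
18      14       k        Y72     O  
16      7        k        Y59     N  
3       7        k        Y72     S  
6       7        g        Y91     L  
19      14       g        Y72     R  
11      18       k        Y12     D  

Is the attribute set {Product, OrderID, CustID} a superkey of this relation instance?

No

Two distinct rows share (Product=18, OrderID=d, CustID=Y91), so {Product, OrderID, CustID} does not determine every attribute — not a superkey.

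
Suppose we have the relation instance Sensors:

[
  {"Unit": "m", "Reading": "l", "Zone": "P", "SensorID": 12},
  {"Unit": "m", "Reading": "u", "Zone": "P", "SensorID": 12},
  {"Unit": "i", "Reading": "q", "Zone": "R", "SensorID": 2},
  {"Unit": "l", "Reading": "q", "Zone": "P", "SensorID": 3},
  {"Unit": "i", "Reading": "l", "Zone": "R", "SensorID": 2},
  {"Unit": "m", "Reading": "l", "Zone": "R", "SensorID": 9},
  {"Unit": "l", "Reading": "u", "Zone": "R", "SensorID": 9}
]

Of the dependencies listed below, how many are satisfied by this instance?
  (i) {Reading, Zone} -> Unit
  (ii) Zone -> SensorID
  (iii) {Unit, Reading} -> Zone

(i) {Reading, Zone} -> Unit: (Reading=l, Zone=R): 2 rows → Unit takes values {i, m} — violation — fails.
(ii) Zone -> SensorID: Zone=P: 3 rows → SensorID takes values {12, 3} — violation; Zone=R: 4 rows → SensorID takes values {2, 9} — violation — fails.
(iii) {Unit, Reading} -> Zone: (Unit=m, Reading=l): 2 rows → Zone takes values {P, R} — violation — fails.
None of the 3 dependencies hold.

0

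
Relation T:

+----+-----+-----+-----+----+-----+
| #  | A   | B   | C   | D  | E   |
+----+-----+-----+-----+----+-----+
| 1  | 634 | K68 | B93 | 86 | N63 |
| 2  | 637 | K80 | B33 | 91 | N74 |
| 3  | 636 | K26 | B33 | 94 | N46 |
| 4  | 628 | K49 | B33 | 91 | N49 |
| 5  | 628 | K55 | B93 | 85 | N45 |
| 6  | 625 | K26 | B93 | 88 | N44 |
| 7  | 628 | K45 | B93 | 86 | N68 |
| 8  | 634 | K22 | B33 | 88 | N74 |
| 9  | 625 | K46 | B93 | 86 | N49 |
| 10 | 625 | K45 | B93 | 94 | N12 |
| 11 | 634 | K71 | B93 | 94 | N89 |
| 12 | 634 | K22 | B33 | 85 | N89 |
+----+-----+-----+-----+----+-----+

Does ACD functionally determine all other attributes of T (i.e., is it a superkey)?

Yes

All 12 rows have distinct ACD values, so ACD → (all attributes) holds and ACD is a superkey.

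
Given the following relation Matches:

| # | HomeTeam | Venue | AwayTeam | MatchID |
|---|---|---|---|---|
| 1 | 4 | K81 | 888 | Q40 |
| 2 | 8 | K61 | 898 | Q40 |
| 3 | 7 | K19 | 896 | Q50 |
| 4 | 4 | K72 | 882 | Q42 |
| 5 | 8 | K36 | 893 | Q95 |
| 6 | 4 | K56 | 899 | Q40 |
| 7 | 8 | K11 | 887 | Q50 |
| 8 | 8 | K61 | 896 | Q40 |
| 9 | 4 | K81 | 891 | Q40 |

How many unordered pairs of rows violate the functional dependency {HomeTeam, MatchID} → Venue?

2

(HomeTeam=4, MatchID=Q40): violating pairs (1,6), (6,9) — 2 pairs.
(HomeTeam=8, MatchID=Q40): all 2 rows agree on Venue — 0 pairs.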